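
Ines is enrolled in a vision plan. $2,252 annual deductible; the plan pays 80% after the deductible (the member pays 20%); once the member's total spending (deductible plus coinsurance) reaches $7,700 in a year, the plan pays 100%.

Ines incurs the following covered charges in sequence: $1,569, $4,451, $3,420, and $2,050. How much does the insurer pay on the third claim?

Bill 1, $1,569: fully absorbed by the deductible. Member pays $1,569; OOP now $1,569. Insurer: $1,569 − $1,569 = $0.
Bill 2, $4,451: deductible takes $683, $3,768 remains; 20% of $3,768 = $753.60. Cost to member: $1,436.60. OOP to date $3,005.60. Plan pays $4,451 − $1,436.60 = $3,014.40.
Bill 3, $3,420: 20% coinsurance on $3,420 = $684. Member pays $684; OOP now $3,689.60. Insurer: $3,420 − $684 = $2,736.

$2,736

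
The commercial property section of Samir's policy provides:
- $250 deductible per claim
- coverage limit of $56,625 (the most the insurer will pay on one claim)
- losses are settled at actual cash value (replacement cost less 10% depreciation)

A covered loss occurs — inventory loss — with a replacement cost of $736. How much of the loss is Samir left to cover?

Actual cash value after 10% depreciation: $736 × 90% = $662.40.
After the deductible, $662.40 − $250 = $412.40 remains.
$412.40 is within the $56,625 limit, so the insurer pays $412.40.
Business's share is the uncovered remainder: $736 − $412.40 = $323.60.

$323.60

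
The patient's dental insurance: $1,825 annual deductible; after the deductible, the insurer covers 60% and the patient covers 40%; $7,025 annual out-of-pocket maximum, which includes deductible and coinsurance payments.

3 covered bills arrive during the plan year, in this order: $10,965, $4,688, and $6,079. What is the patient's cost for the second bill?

#1 ($10,965): $1,825 to deductible, leaving $9,140; 40% of $9,140 = $3,656. Patient pays $5,481; OOP now $5,481.
#2 ($4,688): deductible met; 40% of $4,688 = $1,875.20. Adding that to $5,481 gives $7,356.20, past the $7,025 cap; patient pays only $7,025 − $5,481 = $1,544.

$1,544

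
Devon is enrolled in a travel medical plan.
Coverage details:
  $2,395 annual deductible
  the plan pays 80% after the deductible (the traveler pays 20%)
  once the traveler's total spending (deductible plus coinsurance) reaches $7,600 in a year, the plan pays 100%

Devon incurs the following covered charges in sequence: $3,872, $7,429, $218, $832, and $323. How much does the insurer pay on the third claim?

Claim 1 — $3,872: $2,395 finishes the deductible; $1,477 goes to coinsurance; 20% of $1,477 = $295.40. Traveler pays $2,690.40; OOP now $2,690.40. Plan pays $3,872 − $2,690.40 = $1,181.60.
Claim 2 — $7,429: deductible met; 20% of $7,429 = $1,485.80. Traveler pays $1,485.80; OOP now $4,176.20. Plan pays $7,429 − $1,485.80 = $5,943.20.
Claim 3 — $218: 20% coinsurance on $218 = $43.60. Traveler owes $43.60 (running OOP $4,219.80). Plan pays $218 − $43.60 = $174.40.

$174.40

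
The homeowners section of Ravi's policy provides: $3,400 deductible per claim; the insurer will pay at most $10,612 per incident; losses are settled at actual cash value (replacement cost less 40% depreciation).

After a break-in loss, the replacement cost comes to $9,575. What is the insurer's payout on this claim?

At 40% depreciation, ACV = $9,575 − $3,830 = $5,745.
After the deductible, $5,745 − $3,400 = $2,345 remains.
$2,345 ≤ $10,612, so the limit doesn't bind; insurer pays $2,345.

$2,345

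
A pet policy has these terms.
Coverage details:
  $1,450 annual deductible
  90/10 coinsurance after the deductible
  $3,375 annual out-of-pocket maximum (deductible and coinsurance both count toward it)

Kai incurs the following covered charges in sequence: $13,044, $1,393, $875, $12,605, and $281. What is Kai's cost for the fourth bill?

#1 ($13,044): $1,450 to deductible, leaving $11,594; 10% of $11,594 = $1,159.40. Owner pays $2,609.40; OOP now $2,609.40.
#2 ($1,393): deductible met; 10% of $1,393 = $139.30. Owner owes $139.30 (running OOP $2,748.70).
#3 ($875): deductible already satisfied, so owner's share is 10% × $875 = $87.50. Owner pays $87.50; OOP now $2,836.20.
#4 ($12,605): 10% coinsurance on $12,605 = $1,260.50. Adding that to $2,836.20 gives $4,096.70, past the $3,375 cap; owner pays only $3,375 − $2,836.20 = $538.80.

$538.80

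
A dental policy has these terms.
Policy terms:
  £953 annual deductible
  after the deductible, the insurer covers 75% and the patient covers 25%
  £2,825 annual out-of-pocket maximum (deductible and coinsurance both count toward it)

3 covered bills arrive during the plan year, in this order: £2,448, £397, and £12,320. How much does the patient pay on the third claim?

Bill 1, £2,448: £953 finishes the deductible; £1,495 goes to coinsurance; coinsurance £1,495 × 25% = £373.75. Patient pays £1,326.75; OOP now £1,326.75.
Bill 2, £397: deductible met; 25% of £397 = £99.25. Patient owes £99.25 (running OOP £1,426).
Bill 3, £12,320: deductible met; 25% of £12,320 = £3,080. Adding that to £1,426 gives £4,506, past the £2,825 cap; patient pays only £2,825 − £1,426 = £1,399.

£1,399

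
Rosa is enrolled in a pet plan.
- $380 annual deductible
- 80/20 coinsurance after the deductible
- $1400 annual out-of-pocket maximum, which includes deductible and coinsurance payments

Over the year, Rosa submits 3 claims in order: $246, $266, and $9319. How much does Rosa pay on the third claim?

Claim 1 ($246): fully absorbed by the deductible. Cost to owner: $246. OOP to date $246.
Claim 2 ($266): $134 finishes the deductible; $132 goes to coinsurance; 20% of $132 = $26.40. Owner pays $160.40; OOP now $406.40.
Claim 3 ($9319): deductible already satisfied, so owner's share is 20% × $9319 = $1863.80. OOP would hit $2270.20 > $1400, so the cap limits the owner to $1400 − $406.40 = $993.60.

$993.60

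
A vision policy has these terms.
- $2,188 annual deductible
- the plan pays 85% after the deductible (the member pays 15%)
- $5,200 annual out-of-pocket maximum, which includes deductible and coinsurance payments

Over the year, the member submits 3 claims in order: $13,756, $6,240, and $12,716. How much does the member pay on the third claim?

$340.80

#1 ($13,756): deductible takes $2,188, $11,568 remains; 15% of $11,568 = $1,735.20. Cost to member: $3,923.20. OOP to date $3,923.20.
#2 ($6,240): deductible met; 15% of $6,240 = $936. Member pays $936; OOP now $4,859.20.
#3 ($12,716): deductible met; 15% of $12,716 = $1,907.40. Adding that to $4,859.20 gives $6,766.60, past the $5,200 cap; member pays only $5,200 − $4,859.20 = $340.80.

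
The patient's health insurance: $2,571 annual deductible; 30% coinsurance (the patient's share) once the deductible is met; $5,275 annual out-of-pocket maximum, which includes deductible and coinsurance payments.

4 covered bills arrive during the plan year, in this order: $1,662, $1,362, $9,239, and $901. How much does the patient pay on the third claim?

$2,568.10

Bill 1, $1,662: all of it applies to the deductible. Cost to patient: $1,662. OOP to date $1,662.
Bill 2, $1,362: $909 to deductible, leaving $453; coinsurance $453 × 30% = $135.90. Patient pays $1,044.90; OOP now $2,706.90.
Bill 3, $9,239: 30% coinsurance on $9,239 = $2,771.70. OOP would hit $5,478.60 > $5,275, so the cap limits the patient to $5,275 − $2,706.90 = $2,568.10.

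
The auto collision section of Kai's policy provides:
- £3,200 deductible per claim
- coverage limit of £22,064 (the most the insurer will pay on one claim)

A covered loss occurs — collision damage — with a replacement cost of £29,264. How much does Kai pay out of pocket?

£7,200

Subtract the deductible: £29,264 − £3,200 = £26,064.
Since £26,064 > £22,064, the payout is capped at £22,064.
Out of pocket: £29,264 − £22,064 = £7,200.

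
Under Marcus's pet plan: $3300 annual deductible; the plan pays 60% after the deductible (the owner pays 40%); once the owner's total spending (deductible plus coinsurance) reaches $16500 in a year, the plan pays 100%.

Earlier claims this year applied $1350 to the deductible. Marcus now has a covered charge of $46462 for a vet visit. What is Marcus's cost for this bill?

$15150

Remaining deductible: $3300 − $1350 = $1950.
The remaining $44512 (= $46462 − $1950) moves to coinsurance.
40% of $44512 = $17804.80 falls to the owner.
So the owner owes $1950 + $17804.80 = $19754.80 before any cap.
That would bring total out-of-pocket to $21104.80, past the $16500 cap. The owner is capped at $16500 − $1350 = $15150 on this claim.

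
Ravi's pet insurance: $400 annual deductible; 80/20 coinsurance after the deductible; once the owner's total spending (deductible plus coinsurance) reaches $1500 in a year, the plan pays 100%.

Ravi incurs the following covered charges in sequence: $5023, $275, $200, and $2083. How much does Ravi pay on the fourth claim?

$80.40

Claim 1 — $5023: $400 finishes the deductible; $4623 goes to coinsurance; 20% of $4623 = $924.60. Owner owes $1324.60 (running OOP $1324.60).
Claim 2 — $275: deductible already satisfied, so owner's share is 20% × $275 = $55. Cost to owner: $55. OOP to date $1379.60.
Claim 3 — $200: 20% coinsurance on $200 = $40. Cost to owner: $40. OOP to date $1419.60.
Claim 4 — $2083: 20% coinsurance on $2083 = $416.60. That would push OOP to $1836.20, over the $1500 cap, so owner pays $1500 − $1419.60 = $80.40.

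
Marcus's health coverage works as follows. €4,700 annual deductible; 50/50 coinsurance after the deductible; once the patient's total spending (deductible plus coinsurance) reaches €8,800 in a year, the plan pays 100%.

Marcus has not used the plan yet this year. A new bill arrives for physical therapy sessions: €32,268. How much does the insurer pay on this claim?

The full €4,700 deductible is still open; €4,700 of this bill applies to it.
That leaves €32,268 − €4,700 = €27,568 for coinsurance.
50% of €27,568 = €13,784 falls to the patient.
Patient responsibility before any cap: €4,700 + €13,784 = €18,484.
Adding €18,484 to the €0 already spent would give €18,484, which exceeds the €8,800 cap; the patient pays just €8,800 − €0 = €8,800.
The insurer covers the remainder: €32,268 − €8,800 = €23,468.

€23,468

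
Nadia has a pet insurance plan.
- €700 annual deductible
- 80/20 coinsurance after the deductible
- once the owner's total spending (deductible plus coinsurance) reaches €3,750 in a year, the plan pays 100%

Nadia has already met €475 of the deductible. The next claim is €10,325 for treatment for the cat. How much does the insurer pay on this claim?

€8,080

€475 of the €700 deductible is already met, leaving €225.
After the €225 deductible portion, €10,325 − €225 = €10,100 is subject to coinsurance.
Owner's 20% share of €10,100 is €2,020.
That puts the owner's cost at €225 + €2,020 = €2,245 before any cap.
Cumulative spending €475 + €2,245 = €2,720 stays under the €3,750 maximum.
The insurer covers the remainder: €10,325 − €2,245 = €8,080.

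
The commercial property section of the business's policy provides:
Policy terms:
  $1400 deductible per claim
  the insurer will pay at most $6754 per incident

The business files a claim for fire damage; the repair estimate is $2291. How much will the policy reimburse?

Subtract the deductible: $2291 − $1400 = $891.
$891 is within the $6754 limit, so the insurer pays $891.

$891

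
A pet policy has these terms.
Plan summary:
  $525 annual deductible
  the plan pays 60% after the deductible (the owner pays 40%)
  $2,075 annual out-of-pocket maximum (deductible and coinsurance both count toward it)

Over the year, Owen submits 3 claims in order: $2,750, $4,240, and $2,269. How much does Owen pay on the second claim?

#1 ($2,750): deductible takes $525, $2,225 remains; owner's 40% is $890. Owner pays $1,415; OOP now $1,415.
#2 ($4,240): deductible met; 40% of $4,240 = $1,696. That would push OOP to $3,111, over the $2,075 cap, so owner pays $2,075 − $1,415 = $660.

$660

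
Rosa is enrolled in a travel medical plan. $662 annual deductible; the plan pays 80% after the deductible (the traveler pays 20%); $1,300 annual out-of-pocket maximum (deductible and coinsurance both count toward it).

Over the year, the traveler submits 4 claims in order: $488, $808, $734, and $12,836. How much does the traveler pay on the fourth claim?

$364.40

#1 ($488): all of it applies to the deductible. Traveler pays $488; OOP now $488.
#2 ($808): deductible takes $174, $634 remains; 20% of $634 = $126.80. Traveler pays $300.80; OOP now $788.80.
#3 ($734): 20% coinsurance on $734 = $146.80. Traveler pays $146.80; OOP now $935.60.
#4 ($12,836): 20% coinsurance on $12,836 = $2,567.20. OOP would hit $3,502.80 > $1,300, so the cap limits the traveler to $1,300 − $935.60 = $364.40.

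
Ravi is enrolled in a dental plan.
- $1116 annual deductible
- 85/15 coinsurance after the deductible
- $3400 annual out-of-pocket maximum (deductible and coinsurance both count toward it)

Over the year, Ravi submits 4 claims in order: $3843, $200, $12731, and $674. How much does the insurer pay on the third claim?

$10886.05

Claim 1 — $3843: $1116 finishes the deductible; $2727 goes to coinsurance; 15% of $2727 = $409.05. Patient owes $1525.05 (running OOP $1525.05). Plan pays $3843 − $1525.05 = $2317.95.
Claim 2 — $200: 15% coinsurance on $200 = $30. Patient owes $30 (running OOP $1555.05). Insurer: $200 − $30 = $170.
Claim 3 — $12731: 15% coinsurance on $12731 = $1909.65. OOP would hit $3464.70 > $3400, so the cap limits the patient to $3400 − $1555.05 = $1844.95. Plan pays $12731 − $1844.95 = $10886.05.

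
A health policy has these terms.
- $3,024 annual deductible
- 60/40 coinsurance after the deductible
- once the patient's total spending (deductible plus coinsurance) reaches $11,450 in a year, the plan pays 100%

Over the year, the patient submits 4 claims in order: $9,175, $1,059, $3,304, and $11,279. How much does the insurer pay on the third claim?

Claim 1 ($9,175): $3,024 to deductible, leaving $6,151; 40% of $6,151 = $2,460.40. Cost to patient: $5,484.40. OOP to date $5,484.40. Plan pays $9,175 − $5,484.40 = $3,690.60.
Claim 2 ($1,059): deductible already satisfied, so patient's share is 40% × $1,059 = $423.60. Cost to patient: $423.60. OOP to date $5,908. Plan pays $1,059 − $423.60 = $635.40.
Claim 3 ($3,304): deductible met; 40% of $3,304 = $1,321.60. Patient pays $1,321.60; OOP now $7,229.60. Plan pays $3,304 − $1,321.60 = $1,982.40.

$1,982.40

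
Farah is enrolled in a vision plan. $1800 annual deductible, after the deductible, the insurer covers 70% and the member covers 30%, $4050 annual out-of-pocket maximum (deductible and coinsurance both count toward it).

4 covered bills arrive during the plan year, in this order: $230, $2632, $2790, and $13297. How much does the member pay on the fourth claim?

Claim 1 ($230): fully absorbed by the deductible. Member pays $230; OOP now $230.
Claim 2 ($2632): $1570 to deductible, leaving $1062; 30% of $1062 = $318.60. Member owes $1888.60 (running OOP $2118.60).
Claim 3 ($2790): deductible met; 30% of $2790 = $837. Member owes $837 (running OOP $2955.60).
Claim 4 ($13297): 30% coinsurance on $13297 = $3989.10. That would push OOP to $6944.70, over the $4050 cap, so member pays $4050 − $2955.60 = $1094.40.

$1094.40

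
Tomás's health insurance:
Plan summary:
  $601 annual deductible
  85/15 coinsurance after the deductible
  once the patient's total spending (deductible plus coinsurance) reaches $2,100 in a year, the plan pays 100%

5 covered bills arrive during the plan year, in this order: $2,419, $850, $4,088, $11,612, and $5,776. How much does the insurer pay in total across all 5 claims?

$22,645

Claim 1 — $2,419: deductible takes $601, $1,818 remains; 15% of $1,818 = $272.70. Cost to patient: $873.70. OOP to date $873.70. Insurer: $2,419 − $873.70 = $1,545.30.
Claim 2 — $850: deductible met; 15% of $850 = $127.50. Patient pays $127.50; OOP now $1,001.20. Plan pays $850 − $127.50 = $722.50.
Claim 3 — $4,088: deductible met; 15% of $4,088 = $613.20. Cost to patient: $613.20. OOP to date $1,614.40. Insurer: $4,088 − $613.20 = $3,474.80.
Claim 4 — $11,612: deductible met; 15% of $11,612 = $1,741.80. That would push OOP to $3,356.20, over the $2,100 cap, so patient pays $2,100 − $1,614.40 = $485.60. Insurer: $11,612 − $485.60 = $11,126.40.
Claim 5 — $5,776: deductible already satisfied, so patient's share is 15% × $5,776 = $866.40. OOP would hit $2,966.40 > $2,100, so the cap limits the patient to $2,100 − $2,100 = $0. Insurer: $5,776 − $0 = $5,776.
Insurer total = bills − patient's total = $24,745 − $2,100 = $22,645.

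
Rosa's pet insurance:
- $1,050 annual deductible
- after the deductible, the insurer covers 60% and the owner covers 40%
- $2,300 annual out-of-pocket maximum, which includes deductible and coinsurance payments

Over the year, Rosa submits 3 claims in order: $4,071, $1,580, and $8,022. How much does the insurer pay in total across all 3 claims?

$11,373

Claim 1 — $4,071: $1,050 to deductible, leaving $3,021; 40% of $3,021 = $1,208.40. Owner owes $2,258.40 (running OOP $2,258.40). Plan pays $4,071 − $2,258.40 = $1,812.60.
Claim 2 — $1,580: 40% coinsurance on $1,580 = $632. Adding that to $2,258.40 gives $2,890.40, past the $2,300 cap; owner pays only $2,300 − $2,258.40 = $41.60. Insurer: $1,580 − $41.60 = $1,538.40.
Claim 3 — $8,022: deductible already satisfied, so owner's share is 40% × $8,022 = $3,208.80. Adding that to $2,300 gives $5,508.80, past the $2,300 cap; owner pays only $2,300 − $2,300 = $0. Plan pays $8,022 − $0 = $8,022.
Insurer total = bills − owner's total = $13,673 − $2,300 = $11,373.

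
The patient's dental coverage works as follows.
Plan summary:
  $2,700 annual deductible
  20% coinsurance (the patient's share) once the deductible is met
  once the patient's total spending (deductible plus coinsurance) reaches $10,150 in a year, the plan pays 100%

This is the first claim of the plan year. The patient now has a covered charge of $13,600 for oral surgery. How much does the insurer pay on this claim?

$8,720

Nothing has been paid toward the $2,700 deductible, so the first $2,700 of this charge is applied there.
After the $2,700 deductible portion, $13,600 − $2,700 = $10,900 is subject to coinsurance.
Coinsurance: $10,900 × 20% = $2,180.
That puts the patient's cost at $2,700 + $2,180 = $4,880 before any cap.
Total out-of-pocket so far would be $0 + $4,880 = $4,880, below the $10,150 cap — no reduction.
The insurer covers the remainder: $13,600 − $4,880 = $8,720.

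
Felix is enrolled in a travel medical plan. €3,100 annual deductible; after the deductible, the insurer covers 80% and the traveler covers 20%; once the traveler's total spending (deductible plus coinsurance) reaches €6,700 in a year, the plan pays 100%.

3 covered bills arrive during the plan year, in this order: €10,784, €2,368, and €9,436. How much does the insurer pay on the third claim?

Claim 1 (€10,784): €3,100 finishes the deductible; €7,684 goes to coinsurance; 20% of €7,684 = €1,536.80. Cost to traveler: €4,636.80. OOP to date €4,636.80. Plan pays €10,784 − €4,636.80 = €6,147.20.
Claim 2 (€2,368): deductible already satisfied, so traveler's share is 20% × €2,368 = €473.60. Traveler pays €473.60; OOP now €5,110.40. Plan pays €2,368 − €473.60 = €1,894.40.
Claim 3 (€9,436): deductible already satisfied, so traveler's share is 20% × €9,436 = €1,887.20. That would push OOP to €6,997.60, over the €6,700 cap, so traveler pays €6,700 − €5,110.40 = €1,589.60. Plan pays €9,436 − €1,589.60 = €7,846.40.

€7,846.40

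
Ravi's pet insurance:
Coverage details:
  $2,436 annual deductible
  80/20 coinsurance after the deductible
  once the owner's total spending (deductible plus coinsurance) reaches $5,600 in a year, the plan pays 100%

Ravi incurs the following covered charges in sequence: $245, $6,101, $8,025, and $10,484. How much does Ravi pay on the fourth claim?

$777

Claim 1 ($245): fully absorbed by the deductible. Owner pays $245; OOP now $245.
Claim 2 ($6,101): $2,191 to deductible, leaving $3,910; owner's 20% is $782. Cost to owner: $2,973. OOP to date $3,218.
Claim 3 ($8,025): deductible met; 20% of $8,025 = $1,605. Cost to owner: $1,605. OOP to date $4,823.
Claim 4 ($10,484): deductible met; 20% of $10,484 = $2,096.80. OOP would hit $6,919.80 > $5,600, so the cap limits the owner to $5,600 − $4,823 = $777.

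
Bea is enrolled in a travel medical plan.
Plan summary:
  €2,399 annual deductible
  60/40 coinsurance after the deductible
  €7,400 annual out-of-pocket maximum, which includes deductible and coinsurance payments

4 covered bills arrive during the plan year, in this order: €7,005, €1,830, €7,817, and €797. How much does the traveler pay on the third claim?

€2,426.60

Bill 1, €7,005: €2,399 to deductible, leaving €4,606; coinsurance €4,606 × 40% = €1,842.40. Cost to traveler: €4,241.40. OOP to date €4,241.40.
Bill 2, €1,830: 40% coinsurance on €1,830 = €732. Cost to traveler: €732. OOP to date €4,973.40.
Bill 3, €7,817: 40% coinsurance on €7,817 = €3,126.80. Adding that to €4,973.40 gives €8,100.20, past the €7,400 cap; traveler pays only €7,400 − €4,973.40 = €2,426.60.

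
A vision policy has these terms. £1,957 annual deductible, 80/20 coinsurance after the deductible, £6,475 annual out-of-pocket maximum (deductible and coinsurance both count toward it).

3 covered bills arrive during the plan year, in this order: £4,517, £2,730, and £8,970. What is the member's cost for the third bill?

£1,794

Claim 1 (£4,517): £1,957 to deductible, leaving £2,560; coinsurance £2,560 × 20% = £512. Member pays £2,469; OOP now £2,469.
Claim 2 (£2,730): deductible met; 20% of £2,730 = £546. Member owes £546 (running OOP £3,015).
Claim 3 (£8,970): deductible met; 20% of £8,970 = £1,794. Member owes £1,794 (running OOP £4,809).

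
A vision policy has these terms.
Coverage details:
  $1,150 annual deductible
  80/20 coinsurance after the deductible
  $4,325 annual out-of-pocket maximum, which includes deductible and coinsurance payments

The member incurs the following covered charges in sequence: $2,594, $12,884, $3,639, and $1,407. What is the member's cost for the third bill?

Claim 1 — $2,594: $1,150 to deductible, leaving $1,444; coinsurance $1,444 × 20% = $288.80. Member owes $1,438.80 (running OOP $1,438.80).
Claim 2 — $12,884: deductible already satisfied, so member's share is 20% × $12,884 = $2,576.80. Member pays $2,576.80; OOP now $4,015.60.
Claim 3 — $3,639: deductible met; 20% of $3,639 = $727.80. OOP would hit $4,743.40 > $4,325, so the cap limits the member to $4,325 − $4,015.60 = $309.40.

$309.40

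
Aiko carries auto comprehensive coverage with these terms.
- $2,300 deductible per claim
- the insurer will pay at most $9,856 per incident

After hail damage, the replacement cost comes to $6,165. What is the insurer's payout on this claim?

$3,865

Less the $2,300 deductible: $6,165 − $2,300 = $3,865.
$3,865 is within the $9,856 limit, so the insurer pays $3,865.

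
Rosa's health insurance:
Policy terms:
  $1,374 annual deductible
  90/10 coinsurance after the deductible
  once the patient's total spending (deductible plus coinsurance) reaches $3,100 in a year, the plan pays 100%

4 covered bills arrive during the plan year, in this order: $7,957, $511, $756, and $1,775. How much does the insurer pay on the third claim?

Claim 1 ($7,957): $1,374 finishes the deductible; $6,583 goes to coinsurance; patient's 10% is $658.30. Cost to patient: $2,032.30. OOP to date $2,032.30. Insurer: $7,957 − $2,032.30 = $5,924.70.
Claim 2 ($511): deductible already satisfied, so patient's share is 10% × $511 = $51.10. Cost to patient: $51.10. OOP to date $2,083.40. Insurer: $511 − $51.10 = $459.90.
Claim 3 ($756): 10% coinsurance on $756 = $75.60. Patient owes $75.60 (running OOP $2,159). Insurer: $756 − $75.60 = $680.40.

$680.40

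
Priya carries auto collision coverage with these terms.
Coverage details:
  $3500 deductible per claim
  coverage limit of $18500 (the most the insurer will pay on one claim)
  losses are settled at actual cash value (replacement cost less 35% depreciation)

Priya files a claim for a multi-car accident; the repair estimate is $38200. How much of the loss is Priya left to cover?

$19700

Actual cash value after 35% depreciation: $38200 × 65% = $24830.
Less the $3500 deductible: $24830 − $3500 = $21330.
$21330 exceeds the $18500 limit, so the insurer pays the limit: $18500.
Out of pocket: $38200 − $18500 = $19700.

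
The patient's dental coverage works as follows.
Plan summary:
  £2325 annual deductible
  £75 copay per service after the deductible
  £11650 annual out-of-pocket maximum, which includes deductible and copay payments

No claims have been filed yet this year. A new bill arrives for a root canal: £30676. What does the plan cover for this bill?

£28276

The full £2325 deductible is still open; £2325 of this bill applies to it.
After the £2325 deductible portion, £30676 − £2325 = £28351 is subject to the copay.
Copay on this service: £75.
That puts the patient's cost at £2325 + £75 = £2400 before any cap.
Year-to-date out-of-pocket becomes £0 + £2400 = £2400, still under the £11650 maximum, so no cap applies.
The insurer covers the remainder: £30676 − £2400 = £28276.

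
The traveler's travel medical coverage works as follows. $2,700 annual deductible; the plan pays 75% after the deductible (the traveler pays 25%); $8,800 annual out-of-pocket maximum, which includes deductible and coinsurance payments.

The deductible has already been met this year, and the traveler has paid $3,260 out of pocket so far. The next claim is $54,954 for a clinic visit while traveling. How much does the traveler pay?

The deductible is already satisfied, so the full bill goes to coinsurance.
25% of $54,954 = $13,738.50 falls to the traveler.
That would bring total out-of-pocket to $16,998.50, past the $8,800 cap. The traveler is capped at $8,800 − $3,260 = $5,540 on this claim.

$5,540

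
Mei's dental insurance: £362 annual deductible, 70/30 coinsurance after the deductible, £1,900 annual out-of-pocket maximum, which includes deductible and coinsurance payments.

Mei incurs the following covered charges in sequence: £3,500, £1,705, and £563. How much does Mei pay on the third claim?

Bill 1, £3,500: £362 to deductible, leaving £3,138; patient's 30% is £941.40. Patient owes £1,303.40 (running OOP £1,303.40).
Bill 2, £1,705: deductible already satisfied, so patient's share is 30% × £1,705 = £511.50. Patient pays £511.50; OOP now £1,814.90.
Bill 3, £563: deductible already satisfied, so patient's share is 30% × £563 = £168.90. OOP would hit £1,983.80 > £1,900, so the cap limits the patient to £1,900 − £1,814.90 = £85.10.

£85.10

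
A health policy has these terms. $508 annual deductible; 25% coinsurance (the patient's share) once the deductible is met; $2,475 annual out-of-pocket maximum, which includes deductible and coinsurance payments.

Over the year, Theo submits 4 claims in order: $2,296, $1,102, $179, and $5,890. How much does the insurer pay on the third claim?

$134.25

Claim 1 ($2,296): $508 finishes the deductible; $1,788 goes to coinsurance; coinsurance $1,788 × 25% = $447. Patient pays $955; OOP now $955. Insurer: $2,296 − $955 = $1,341.
Claim 2 ($1,102): deductible met; 25% of $1,102 = $275.50. Patient pays $275.50; OOP now $1,230.50. Insurer: $1,102 − $275.50 = $826.50.
Claim 3 ($179): 25% coinsurance on $179 = $44.75. Patient owes $44.75 (running OOP $1,275.25). Plan pays $179 − $44.75 = $134.25.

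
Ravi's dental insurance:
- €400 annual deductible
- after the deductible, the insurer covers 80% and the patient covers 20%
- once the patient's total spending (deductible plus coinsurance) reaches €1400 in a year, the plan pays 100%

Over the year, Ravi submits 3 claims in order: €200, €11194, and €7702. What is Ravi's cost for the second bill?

€1200

Claim 1 (€200): all of it applies to the deductible. Cost to patient: €200. OOP to date €200.
Claim 2 (€11194): deductible takes €200, €10994 remains; patient's 20% is €2198.80. Together that's €200 + €2198.80 = €2398.80. That would push OOP to €2598.80, over the €1400 cap, so patient pays €1400 − €200 = €1200.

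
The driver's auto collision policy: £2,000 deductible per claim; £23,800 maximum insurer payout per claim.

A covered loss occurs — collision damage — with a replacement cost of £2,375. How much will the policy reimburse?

After the deductible, £2,375 − £2,000 = £375 remains.
That's under the £23,800 cap, so the insurer reimburses the full £375.

£375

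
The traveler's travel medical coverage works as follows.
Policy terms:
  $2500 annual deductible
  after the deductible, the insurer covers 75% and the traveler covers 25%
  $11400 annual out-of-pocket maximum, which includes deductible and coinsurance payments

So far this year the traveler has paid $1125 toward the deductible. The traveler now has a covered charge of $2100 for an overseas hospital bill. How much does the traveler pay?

$1125 of the $2500 deductible is already met, leaving $1375.
That leaves $2100 − $1375 = $725 for coinsurance.
25% of $725 = $181.25 falls to the traveler.
So the traveler owes $1375 + $181.25 = $1556.25 before any cap.
Year-to-date out-of-pocket becomes $1125 + $1556.25 = $2681.25, still under the $11400 maximum, so no cap applies.

$1556.25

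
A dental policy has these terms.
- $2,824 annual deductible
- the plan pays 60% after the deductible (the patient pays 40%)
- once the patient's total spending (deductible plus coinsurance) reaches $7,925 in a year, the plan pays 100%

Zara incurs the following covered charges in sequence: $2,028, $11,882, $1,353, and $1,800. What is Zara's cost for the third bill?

Claim 1 — $2,028: entire amount goes to the deductible. Cost to patient: $2,028. OOP to date $2,028.
Claim 2 — $11,882: deductible takes $796, $11,086 remains; patient's 40% is $4,434.40. Patient pays $5,230.40; OOP now $7,258.40.
Claim 3 — $1,353: 40% coinsurance on $1,353 = $541.20. Patient pays $541.20; OOP now $7,799.60.

$541.20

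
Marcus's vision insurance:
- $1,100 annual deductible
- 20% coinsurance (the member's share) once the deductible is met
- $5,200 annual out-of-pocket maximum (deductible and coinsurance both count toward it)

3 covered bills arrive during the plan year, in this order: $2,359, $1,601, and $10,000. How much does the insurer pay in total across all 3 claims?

$10,288

Bill 1, $2,359: $1,100 to deductible, leaving $1,259; 20% of $1,259 = $251.80. Member owes $1,351.80 (running OOP $1,351.80). Insurer: $2,359 − $1,351.80 = $1,007.20.
Bill 2, $1,601: 20% coinsurance on $1,601 = $320.20. Cost to member: $320.20. OOP to date $1,672. Insurer: $1,601 − $320.20 = $1,280.80.
Bill 3, $10,000: 20% coinsurance on $10,000 = $2,000. Member owes $2,000 (running OOP $3,672). Insurer: $10,000 − $2,000 = $8,000.
Insurer total = bills − member's total = $13,960 − $3,672 = $10,288.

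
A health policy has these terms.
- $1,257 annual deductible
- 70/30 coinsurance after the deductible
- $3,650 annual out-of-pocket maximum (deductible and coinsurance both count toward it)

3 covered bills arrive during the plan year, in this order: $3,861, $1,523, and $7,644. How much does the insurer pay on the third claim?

Bill 1, $3,861: deductible takes $1,257, $2,604 remains; 30% of $2,604 = $781.20. Patient owes $2,038.20 (running OOP $2,038.20). Insurer: $3,861 − $2,038.20 = $1,822.80.
Bill 2, $1,523: deductible already satisfied, so patient's share is 30% × $1,523 = $456.90. Patient pays $456.90; OOP now $2,495.10. Insurer: $1,523 − $456.90 = $1,066.10.
Bill 3, $7,644: deductible met; 30% of $7,644 = $2,293.20. OOP would hit $4,788.30 > $3,650, so the cap limits the patient to $3,650 − $2,495.10 = $1,154.90. Plan pays $7,644 − $1,154.90 = $6,489.10.

$6,489.10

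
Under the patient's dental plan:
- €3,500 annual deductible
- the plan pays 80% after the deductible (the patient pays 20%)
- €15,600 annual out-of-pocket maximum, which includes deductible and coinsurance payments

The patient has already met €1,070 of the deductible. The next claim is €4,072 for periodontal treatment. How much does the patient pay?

Remaining deductible: €3,500 − €1,070 = €2,430.
After the €2,430 deductible portion, €4,072 − €2,430 = €1,642 is subject to coinsurance.
20% of €1,642 = €328.40 falls to the patient.
That puts the patient's cost at €2,430 + €328.40 = €2,758.40 before any cap.
Total out-of-pocket so far would be €1,070 + €2,758.40 = €3,828.40, below the €15,600 cap — no reduction.

€2,758.40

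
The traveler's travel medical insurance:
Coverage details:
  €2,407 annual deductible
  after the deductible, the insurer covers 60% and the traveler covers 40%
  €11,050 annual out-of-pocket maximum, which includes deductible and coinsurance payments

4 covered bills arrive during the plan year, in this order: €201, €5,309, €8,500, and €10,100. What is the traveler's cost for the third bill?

€3,400

#1 (€201): entire amount goes to the deductible. Cost to traveler: €201. OOP to date €201.
#2 (€5,309): €2,206 to deductible, leaving €3,103; 40% of €3,103 = €1,241.20. Traveler pays €3,447.20; OOP now €3,648.20.
#3 (€8,500): 40% coinsurance on €8,500 = €3,400. Cost to traveler: €3,400. OOP to date €7,048.20.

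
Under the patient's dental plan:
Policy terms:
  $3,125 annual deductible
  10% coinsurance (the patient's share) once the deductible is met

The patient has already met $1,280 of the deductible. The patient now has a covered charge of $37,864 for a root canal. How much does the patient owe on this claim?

$1,280 of the $3,125 deductible is already met, leaving $1,845.
The remaining $36,019 (= $37,864 − $1,845) moves to coinsurance.
Patient's 10% share of $36,019 is $3,601.90.
Patient responsibility: $1,845 + $3,601.90 = $5,446.90.

$5,446.90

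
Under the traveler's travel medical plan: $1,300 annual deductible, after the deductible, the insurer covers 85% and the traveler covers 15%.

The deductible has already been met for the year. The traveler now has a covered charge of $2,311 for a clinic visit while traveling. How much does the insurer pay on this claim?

$1,964.35

With the deductible met, the entire $2,311 is subject to coinsurance.
15% of $2,311 = $346.65 falls to the traveler.
The plan picks up $2,311 − $346.65 = $1,964.35.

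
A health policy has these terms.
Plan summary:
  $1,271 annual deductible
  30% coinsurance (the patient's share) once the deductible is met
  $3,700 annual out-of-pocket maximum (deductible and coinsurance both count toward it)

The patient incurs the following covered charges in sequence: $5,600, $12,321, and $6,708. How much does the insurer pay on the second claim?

Bill 1, $5,600: $1,271 finishes the deductible; $4,329 goes to coinsurance; patient's 30% is $1,298.70. Patient owes $2,569.70 (running OOP $2,569.70). Insurer: $5,600 − $2,569.70 = $3,030.30.
Bill 2, $12,321: deductible already satisfied, so patient's share is 30% × $12,321 = $3,696.30. OOP would hit $6,266 > $3,700, so the cap limits the patient to $3,700 − $2,569.70 = $1,130.30. Insurer: $12,321 − $1,130.30 = $11,190.70.

$11,190.70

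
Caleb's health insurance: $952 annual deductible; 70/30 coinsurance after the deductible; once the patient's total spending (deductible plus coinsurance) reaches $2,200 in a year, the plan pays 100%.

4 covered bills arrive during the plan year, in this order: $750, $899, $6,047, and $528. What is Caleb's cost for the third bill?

$1,038.90

#1 ($750): all of it applies to the deductible. Patient pays $750; OOP now $750.
#2 ($899): $202 finishes the deductible; $697 goes to coinsurance; patient's 30% is $209.10. Patient pays $411.10; OOP now $1,161.10.
#3 ($6,047): 30% coinsurance on $6,047 = $1,814.10. OOP would hit $2,975.20 > $2,200, so the cap limits the patient to $2,200 − $1,161.10 = $1,038.90.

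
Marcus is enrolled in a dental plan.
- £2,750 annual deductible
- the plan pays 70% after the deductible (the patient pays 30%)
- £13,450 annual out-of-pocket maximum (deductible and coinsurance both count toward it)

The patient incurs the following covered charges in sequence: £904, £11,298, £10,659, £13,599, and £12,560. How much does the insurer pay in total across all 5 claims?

£35,570

#1 (£904): all of it applies to the deductible. Patient pays £904; OOP now £904. Plan pays £904 − £904 = £0.
#2 (£11,298): deductible takes £1,846, £9,452 remains; 30% of £9,452 = £2,835.60. Cost to patient: £4,681.60. OOP to date £5,585.60. Insurer: £11,298 − £4,681.60 = £6,616.40.
#3 (£10,659): deductible met; 30% of £10,659 = £3,197.70. Patient pays £3,197.70; OOP now £8,783.30. Insurer: £10,659 − £3,197.70 = £7,461.30.
#4 (£13,599): deductible met; 30% of £13,599 = £4,079.70. Cost to patient: £4,079.70. OOP to date £12,863. Plan pays £13,599 − £4,079.70 = £9,519.30.
#5 (£12,560): deductible met; 30% of £12,560 = £3,768. Adding that to £12,863 gives £16,631, past the £13,450 cap; patient pays only £13,450 − £12,863 = £587. Plan pays £12,560 − £587 = £11,973.
Insurer total = bills − patient's total = £49,020 − £13,450 = £35,570.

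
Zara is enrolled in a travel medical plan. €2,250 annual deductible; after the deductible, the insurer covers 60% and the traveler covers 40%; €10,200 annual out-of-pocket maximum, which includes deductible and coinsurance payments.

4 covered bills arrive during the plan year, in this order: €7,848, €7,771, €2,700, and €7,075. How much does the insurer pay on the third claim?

Claim 1 (€7,848): deductible takes €2,250, €5,598 remains; coinsurance €5,598 × 40% = €2,239.20. Traveler owes €4,489.20 (running OOP €4,489.20). Insurer: €7,848 − €4,489.20 = €3,358.80.
Claim 2 (€7,771): deductible met; 40% of €7,771 = €3,108.40. Traveler owes €3,108.40 (running OOP €7,597.60). Plan pays €7,771 − €3,108.40 = €4,662.60.
Claim 3 (€2,700): deductible met; 40% of €2,700 = €1,080. Traveler pays €1,080; OOP now €8,677.60. Plan pays €2,700 − €1,080 = €1,620.

€1,620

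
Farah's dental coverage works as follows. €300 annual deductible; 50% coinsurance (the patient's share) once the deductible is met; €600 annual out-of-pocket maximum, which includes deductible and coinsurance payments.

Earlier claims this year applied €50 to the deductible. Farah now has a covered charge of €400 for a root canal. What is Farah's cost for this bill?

€325

Remaining deductible: €300 − €50 = €250.
The remaining €150 (= €400 − €250) moves to coinsurance.
Patient's 50% share of €150 is €75.
So the patient owes €250 + €75 = €325 before any cap.
Cumulative spending €50 + €325 = €375 stays under the €600 maximum.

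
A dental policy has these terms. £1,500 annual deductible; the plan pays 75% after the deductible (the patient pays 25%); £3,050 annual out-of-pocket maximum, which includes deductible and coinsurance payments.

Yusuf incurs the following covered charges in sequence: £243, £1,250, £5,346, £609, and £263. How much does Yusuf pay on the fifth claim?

£63

Bill 1, £243: entire amount goes to the deductible. Patient owes £243 (running OOP £243).
Bill 2, £1,250: entire amount goes to the deductible. Patient pays £1,250; OOP now £1,493.
Bill 3, £5,346: deductible takes £7, £5,339 remains; coinsurance £5,339 × 25% = £1,334.75. Patient owes £1,341.75 (running OOP £2,834.75).
Bill 4, £609: deductible already satisfied, so patient's share is 25% × £609 = £152.25. Patient owes £152.25 (running OOP £2,987).
Bill 5, £263: 25% coinsurance on £263 = £65.75. That would push OOP to £3,052.75, over the £3,050 cap, so patient pays £3,050 − £2,987 = £63.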